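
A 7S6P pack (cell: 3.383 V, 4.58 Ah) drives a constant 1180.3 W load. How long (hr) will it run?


Step 1: E_pack = Ns * V_cell * Np * C_cell = 7 * 3.383 * 6 * 4.58 = 650.75 Wh
Step 2: t = E_pack / P = 650.75 / 1180.3 = 0.5513 hr

0.5513 hr


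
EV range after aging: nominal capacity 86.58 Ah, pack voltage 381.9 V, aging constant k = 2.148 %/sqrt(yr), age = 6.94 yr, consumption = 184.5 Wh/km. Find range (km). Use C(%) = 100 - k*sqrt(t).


Step 1: capacity retention = 100 - 2.148 * sqrt(6.94) = 100 - 2.148 * 2.6344 = 94.341%
Step 2: C_now = 86.58 * 94.341/100 = 81.68 Ah
Step 3: E_pack = V * C_now = 381.9 * 81.68 = 31194 Wh
Step 4: range = E_pack / consumption = 31194 / 184.5 = 169.1 km

169.1 km


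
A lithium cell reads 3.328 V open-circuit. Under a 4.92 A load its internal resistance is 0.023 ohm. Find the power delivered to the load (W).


Step 1: V_terminal = OCV - I*R = 3.328 - 4.92 * 0.023 = 3.2148 V
Step 2: P_out = V_terminal * I = 3.2148 * 4.92 = 15.82 W

15.82 W


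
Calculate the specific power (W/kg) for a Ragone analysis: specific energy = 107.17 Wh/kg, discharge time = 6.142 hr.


Specific power = 107.17 Wh/kg / 6.142 hr = 17.45 W/kg

17.45 W/kg


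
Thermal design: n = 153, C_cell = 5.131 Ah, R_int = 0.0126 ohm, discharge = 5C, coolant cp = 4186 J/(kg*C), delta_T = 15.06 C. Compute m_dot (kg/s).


Step 1: I = 5 * 5.131 = 25.655 A
Step 2: Q_cell = I^2 * R = 25.655^2 * 0.0126 = 8.2931 W
Step 3: Q_total = 153 * 8.2931 = 1268.8 W
Step 4: m_dot = Q_total / (cp * dT) = 1268.8 / (4186 * 15.06) = 0.02013 kg/s

0.02013 kg/s


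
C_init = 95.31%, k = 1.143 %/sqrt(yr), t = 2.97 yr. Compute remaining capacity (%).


Step 1: sqrt(2.97 yr) = 1.7234
Step 2: drop = 1.143 * 1.7234 = 1.9698
Step 3: C_final = 95.31 - 1.9698 = 93.34%

93.34%


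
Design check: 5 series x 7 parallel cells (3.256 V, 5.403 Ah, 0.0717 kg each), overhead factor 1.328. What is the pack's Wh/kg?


Step 1: V_pack = 5 * 3.256 = 16.28 V
Step 2: C_pack = 7 * 5.403 = 37.821 Ah
Step 3: E_pack = V_pack * C_pack = 16.28 * 37.821 = 615.73 Wh
Step 4: m_pack = 5 * 7 * 0.0717 * 1.328 = 3.3326 kg
Step 5: ED = E_pack / m_pack = 615.73 / 3.3326 = 184.8 Wh/kg

184.8 Wh/kg


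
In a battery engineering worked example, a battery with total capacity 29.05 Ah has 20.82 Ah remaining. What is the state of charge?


SOC% = 20.82 / 29.05 * 100 = 71.67%

71.67%


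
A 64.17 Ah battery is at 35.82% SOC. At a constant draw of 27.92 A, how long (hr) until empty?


Step 1: remaining = SOC/100 * C_total = 35.82/100 * 64.17 = 22.986 Ah
Step 2: t = remaining / I = 22.986 / 27.92 = 0.8233 hr

0.8233 hr


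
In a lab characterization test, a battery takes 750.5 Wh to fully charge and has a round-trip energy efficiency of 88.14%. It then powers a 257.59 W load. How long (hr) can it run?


Step 1: E_discharge = eta/100 * E_charge = 88.14/100 * 750.5 = 661.49 Wh
Step 2: t = E_discharge / P = 661.49 / 257.59 = 2.568 hr

2.568 hr


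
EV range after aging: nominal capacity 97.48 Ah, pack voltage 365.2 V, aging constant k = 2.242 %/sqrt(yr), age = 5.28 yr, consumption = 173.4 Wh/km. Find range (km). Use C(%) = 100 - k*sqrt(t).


Step 1: capacity retention = 100 - 2.242 * sqrt(5.28) = 100 - 2.242 * 2.2978 = 94.848%
Step 2: C_now = 97.48 * 94.848/100 = 92.458 Ah
Step 3: E_pack = V * C_now = 365.2 * 92.458 = 33766 Wh
Step 4: range = E_pack / consumption = 33766 / 173.4 = 194.7 km

194.7 km


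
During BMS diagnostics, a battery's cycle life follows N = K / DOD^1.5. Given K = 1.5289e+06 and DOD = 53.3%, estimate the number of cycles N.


DOD^1.5 = 389.13
N = K / DOD^1.5 = 1.5289e+06 / 389.13 = 3929

3929 cycles


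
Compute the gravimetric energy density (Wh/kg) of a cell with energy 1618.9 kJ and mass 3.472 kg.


Convert: E = 1618.9 kJ = 449.69 Wh
ED = E / m = 449.69 / 3.472 = 129.5 Wh/kg

129.5 Wh/kg


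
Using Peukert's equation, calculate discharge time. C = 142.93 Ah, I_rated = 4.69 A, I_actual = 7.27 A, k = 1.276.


t_rated = C / I_rated = 142.93 / 4.69 = 30.475 hr
(I_rated/I)^k = (0.64512)^1.276 = 0.57161
t = t_rated * (I_rated/I)^k = 30.475 * 0.57161 = 17.42 hr

17.42 hr


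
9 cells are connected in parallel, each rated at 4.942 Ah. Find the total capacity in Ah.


Parallel capacities add: 9 * 4.942 Ah = 44.478 Ah

44.478 Ah


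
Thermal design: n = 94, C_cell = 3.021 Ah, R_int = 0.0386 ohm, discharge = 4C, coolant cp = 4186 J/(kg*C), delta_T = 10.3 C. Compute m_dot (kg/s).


Step 1: I = 4 * 3.021 = 12.084 A
Step 2: Q_cell = I^2 * R = 12.084^2 * 0.0386 = 5.6365 W
Step 3: Q_total = 94 * 5.6365 = 529.83 W
Step 4: m_dot = Q_total / (cp * dT) = 529.83 / (4186 * 10.3) = 0.01229 kg/s

0.01229 kg/s


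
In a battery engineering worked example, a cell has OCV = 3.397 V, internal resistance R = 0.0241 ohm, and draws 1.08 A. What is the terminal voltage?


IR drop = 1.08 * 0.0241 = 0.026028 V
V = 3.397 - 0.026028 = 3.371 V

3.371 V


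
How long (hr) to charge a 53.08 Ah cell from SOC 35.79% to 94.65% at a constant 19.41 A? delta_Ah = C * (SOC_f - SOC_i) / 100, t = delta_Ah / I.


Step 1: dSOC = 94.65% - 35.79% = 58.86%
Step 2: delta_Ah = 53.08 * 58.86 / 100 = 31.243 Ah
Step 3: t = 31.243 / 19.41 = 1.610 hr

1.610 hr


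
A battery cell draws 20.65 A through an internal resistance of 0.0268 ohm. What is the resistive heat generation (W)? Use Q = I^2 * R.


Q = I^2 * R = 20.65^2 * 0.0268 = 11.43 W

11.43 W


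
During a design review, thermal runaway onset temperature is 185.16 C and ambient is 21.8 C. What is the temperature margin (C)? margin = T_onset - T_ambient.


Safety margin = 185.16 C - 21.8 C = 163.36 C

163.36 C


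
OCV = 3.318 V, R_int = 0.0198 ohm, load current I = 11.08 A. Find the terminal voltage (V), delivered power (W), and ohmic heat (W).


Step 1: V_terminal = OCV - I*R = 3.318 - 11.08 * 0.0198 = 3.0986 V
Step 2: P_out = V_terminal * I = 3.0986 * 11.08 = 34.33 W
Step 3: Q = I^2 * R = 11.08^2 * 0.0198 = 2.431 W

V=3.0986 V, P=34.33 W, Q=2.431 W


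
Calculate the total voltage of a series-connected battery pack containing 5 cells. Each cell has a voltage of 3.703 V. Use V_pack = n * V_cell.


With 5 cells in series at 3.703 V each, V_pack = 18.515 V

18.515 V


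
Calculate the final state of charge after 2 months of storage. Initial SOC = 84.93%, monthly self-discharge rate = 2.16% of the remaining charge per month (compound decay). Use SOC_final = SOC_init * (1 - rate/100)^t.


Monthly retention factor = 1 - 2.16/100 = 0.9784
Over 2 months: factor^2 = 0.95727
SOC_final = 84.93 * 0.95727 = 81.30%

81.30%


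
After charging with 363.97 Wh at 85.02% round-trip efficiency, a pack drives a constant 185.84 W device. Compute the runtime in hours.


Step 1: E_discharge = eta/100 * E_charge = 85.02/100 * 363.97 = 309.45 Wh
Step 2: t = E_discharge / P = 309.45 / 185.84 = 1.665 hr

1.665 hr


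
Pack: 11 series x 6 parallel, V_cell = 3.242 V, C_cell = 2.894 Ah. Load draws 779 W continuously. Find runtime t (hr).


Step 1: E_pack = Ns * V_cell * Np * C_cell = 11 * 3.242 * 6 * 2.894 = 619.23 Wh
Step 2: t = E_pack / P = 619.23 / 779 = 0.7949 hr

0.7949 hr


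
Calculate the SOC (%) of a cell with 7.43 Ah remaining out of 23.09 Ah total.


SOC = (remaining / total) * 100 = (7.43 / 23.09) * 100 = 32.18%

32.18%


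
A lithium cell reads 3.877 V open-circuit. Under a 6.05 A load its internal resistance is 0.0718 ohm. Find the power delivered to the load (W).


Step 1: V_terminal = OCV - I*R = 3.877 - 6.05 * 0.0718 = 3.4426 V
Step 2: P_out = V_terminal * I = 3.4426 * 6.05 = 20.83 W

20.83 W


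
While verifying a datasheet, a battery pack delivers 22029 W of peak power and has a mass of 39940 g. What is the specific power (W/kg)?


Convert: m = 39940 g = 39.94 kg
Specific power = 22029 W / 39.94 kg = 551.6 W/kg

551.6 W/kg


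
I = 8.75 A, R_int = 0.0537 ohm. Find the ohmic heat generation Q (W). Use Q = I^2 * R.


I^2 = 76.563
Q = 76.563 * 0.0537 = 4.111 W

4.111 W


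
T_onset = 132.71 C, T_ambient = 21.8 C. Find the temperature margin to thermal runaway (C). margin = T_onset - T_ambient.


Safety margin = 132.71 C - 21.8 C = 110.91 C

110.91 C


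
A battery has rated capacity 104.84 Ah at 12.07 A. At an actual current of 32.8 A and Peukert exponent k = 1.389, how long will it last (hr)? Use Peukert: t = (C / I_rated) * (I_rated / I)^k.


t_rated = C / I_rated = 104.84 / 12.07 = 8.686 hr
(I_rated/I)^k = (0.36799)^1.389 = 0.24943
t = t_rated * (I_rated/I)^k = 8.686 * 0.24943 = 2.167 hr

2.167 hr


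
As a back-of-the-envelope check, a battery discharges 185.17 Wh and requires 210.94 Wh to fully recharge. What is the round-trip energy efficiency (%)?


Round-trip efficiency = 185.17/210.94 * 100% = 87.78%

87.78%


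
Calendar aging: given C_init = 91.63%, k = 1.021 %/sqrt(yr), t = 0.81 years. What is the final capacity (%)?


sqrt(t) = sqrt(0.81) = 0.9
C_final = 91.63 - 1.021 * 0.9 = 90.71%

90.71%


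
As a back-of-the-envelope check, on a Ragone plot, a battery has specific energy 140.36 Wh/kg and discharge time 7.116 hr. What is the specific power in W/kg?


P_specific = E / t = 140.36 / 7.116 = 19.72 W/kg

19.72 W/kg


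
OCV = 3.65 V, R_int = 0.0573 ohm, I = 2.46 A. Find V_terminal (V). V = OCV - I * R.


V = OCV - I*R = 3.65 - 2.46 * 0.0573 = 3.509 V

3.509 V


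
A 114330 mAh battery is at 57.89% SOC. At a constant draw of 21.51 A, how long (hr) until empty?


Convert: C_total = 114330 mAh = 114.33 Ah
Step 1: remaining = SOC/100 * C_total = 57.89/100 * 114.33 = 66.186 Ah
Step 2: t = remaining / I = 66.186 / 21.51 = 3.077 hr

3.077 hr


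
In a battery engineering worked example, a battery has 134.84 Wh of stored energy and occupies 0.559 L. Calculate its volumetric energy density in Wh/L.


ED = E / V = 134.84 / 0.559 = 241.2 Wh/L

241.2 Wh/L


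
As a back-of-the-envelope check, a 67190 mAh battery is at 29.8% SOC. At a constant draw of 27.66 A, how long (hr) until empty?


Convert: C_total = 67190 mAh = 67.19 Ah
Step 1: remaining = SOC/100 * C_total = 29.8/100 * 67.19 = 20.023 Ah
Step 2: t = remaining / I = 20.023 / 27.66 = 0.7239 hr

0.7239 hr


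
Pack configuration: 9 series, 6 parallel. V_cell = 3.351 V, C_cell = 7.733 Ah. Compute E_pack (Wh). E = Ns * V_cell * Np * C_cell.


E = Ns * Vcell * Np * Ccell = 9 * 3.351 * 6 * 7.733 = 1399 Wh

1399 Wh


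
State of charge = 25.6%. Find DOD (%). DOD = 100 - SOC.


DOD = 100 - SOC = 100 - 25.6 = 74.4%

74.4%


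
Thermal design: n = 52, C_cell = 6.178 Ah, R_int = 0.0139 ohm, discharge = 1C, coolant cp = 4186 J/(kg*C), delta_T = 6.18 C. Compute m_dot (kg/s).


Step 1: I = 1 * 6.178 = 6.178 A
Step 2: Q_cell = I^2 * R = 6.178^2 * 0.0139 = 0.53053 W
Step 3: Q_total = 52 * 0.53053 = 27.588 W
Step 4: m_dot = Q_total / (cp * dT) = 27.588 / (4186 * 6.18) = 0.001066 kg/s

0.001066 kg/s


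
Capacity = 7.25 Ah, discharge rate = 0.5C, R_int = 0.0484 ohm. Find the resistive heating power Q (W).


Step 1: I = C_rate * capacity = 0.5 * 7.25 = 3.625 A
Step 2: Q = I^2 * R = 3.625^2 * 0.0484 = 13.141 * 0.0484 = 0.6360 W

0.6360 W


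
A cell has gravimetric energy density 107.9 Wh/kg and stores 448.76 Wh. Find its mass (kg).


m = E / ED = 448.76 / 107.9 = 4.159 kg

4.159 kg


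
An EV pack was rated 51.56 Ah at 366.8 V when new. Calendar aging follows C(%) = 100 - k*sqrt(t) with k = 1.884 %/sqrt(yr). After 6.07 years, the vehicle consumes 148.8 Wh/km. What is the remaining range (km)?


Step 1: capacity retention = 100 - 1.884 * sqrt(6.07) = 100 - 1.884 * 2.4637 = 95.358%
Step 2: C_now = 51.56 * 95.358/100 = 49.167 Ah
Step 3: E_pack = V * C_now = 366.8 * 49.167 = 18034 Wh
Step 4: range = E_pack / consumption = 18034 / 148.8 = 121.2 km

121.2 km


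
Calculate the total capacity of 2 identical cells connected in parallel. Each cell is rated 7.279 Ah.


Parallel capacities add: 2 * 7.279 Ah = 14.558 Ah

14.558 Ah


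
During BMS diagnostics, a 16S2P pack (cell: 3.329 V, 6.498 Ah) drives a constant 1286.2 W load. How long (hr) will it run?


Step 1: E_pack = Ns * V_cell * Np * C_cell = 16 * 3.329 * 2 * 6.498 = 692.22 Wh
Step 2: t = E_pack / P = 692.22 / 1286.2 = 0.5382 hr

0.5382 hr


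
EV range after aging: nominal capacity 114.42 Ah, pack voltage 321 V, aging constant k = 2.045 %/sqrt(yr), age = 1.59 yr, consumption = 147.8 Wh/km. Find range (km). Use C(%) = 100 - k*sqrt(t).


Step 1: capacity retention = 100 - 2.045 * sqrt(1.59) = 100 - 2.045 * 1.261 = 97.421%
Step 2: C_now = 114.42 * 97.421/100 = 111.47 Ah
Step 3: E_pack = V * C_now = 321 * 111.47 = 35782 Wh
Step 4: range = E_pack / consumption = 35782 / 147.8 = 242.1 km

242.1 km


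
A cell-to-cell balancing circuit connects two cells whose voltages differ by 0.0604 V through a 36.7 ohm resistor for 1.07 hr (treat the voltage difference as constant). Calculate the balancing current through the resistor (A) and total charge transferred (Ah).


First, Ohm's law: I_bal = 0.0604 V / 36.7 ohm = 0.0016458 A
Then Q = I * t = 0.0016458 A * 1.07 hr = 0.001761 Ah

I=0.0016458 A, Q=0.001761 Ah


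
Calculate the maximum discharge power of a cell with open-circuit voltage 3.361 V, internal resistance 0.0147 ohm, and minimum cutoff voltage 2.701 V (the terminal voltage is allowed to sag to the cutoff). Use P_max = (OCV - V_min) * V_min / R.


P_max = (OCV - V_min) * V_min / R = (3.361 - 2.701) * 2.701 / 0.0147 = 0.66 * 2.701 / 0.0147 = 121.3 W

121.3 W


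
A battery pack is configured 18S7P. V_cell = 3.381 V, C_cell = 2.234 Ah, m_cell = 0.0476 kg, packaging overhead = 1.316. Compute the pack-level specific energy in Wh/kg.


Step 1: V_pack = 18 * 3.381 = 60.858 V
Step 2: C_pack = 7 * 2.234 = 15.638 Ah
Step 3: E_pack = V_pack * C_pack = 60.858 * 15.638 = 951.7 Wh
Step 4: m_pack = 18 * 7 * 0.0476 * 1.316 = 7.8928 kg
Step 5: ED = E_pack / m_pack = 951.7 / 7.8928 = 120.6 Wh/kg

120.6 Wh/kg


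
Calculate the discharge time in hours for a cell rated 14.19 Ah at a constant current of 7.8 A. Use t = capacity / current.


Runtime = 14.19 Ah / 7.8 A = 1.819 hr

1.819 hr


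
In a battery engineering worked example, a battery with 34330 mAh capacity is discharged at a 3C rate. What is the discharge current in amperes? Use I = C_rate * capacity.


Convert: capacity = 34330 mAh = 34.33 Ah
At 3C: I = 3 * 34.33 Ah = 102.99 A

102.99 A


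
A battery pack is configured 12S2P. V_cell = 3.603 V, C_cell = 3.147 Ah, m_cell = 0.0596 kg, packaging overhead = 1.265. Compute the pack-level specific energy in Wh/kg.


Step 1: V_pack = 12 * 3.603 = 43.236 V
Step 2: C_pack = 2 * 3.147 = 6.294 Ah
Step 3: E_pack = V_pack * C_pack = 43.236 * 6.294 = 272.13 Wh
Step 4: m_pack = 12 * 2 * 0.0596 * 1.265 = 1.8095 kg
Step 5: ED = E_pack / m_pack = 272.13 / 1.8095 = 150.4 Wh/kg

150.4 Wh/kg


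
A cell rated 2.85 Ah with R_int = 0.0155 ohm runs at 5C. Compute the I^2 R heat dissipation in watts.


Step 1: I = C_rate * capacity = 5 * 2.85 = 14.25 A
Step 2: Q = I^2 * R = 14.25^2 * 0.0155 = 203.06 * 0.0155 = 3.147 W

3.147 W


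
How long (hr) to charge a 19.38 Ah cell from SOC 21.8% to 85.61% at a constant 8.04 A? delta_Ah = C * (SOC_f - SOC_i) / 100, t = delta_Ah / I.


Step 1: dSOC = 85.61% - 21.8% = 63.81%
Step 2: delta_Ah = 19.38 * 63.81 / 100 = 12.366 Ah
Step 3: t = 12.366 / 8.04 = 1.538 hr

1.538 hr


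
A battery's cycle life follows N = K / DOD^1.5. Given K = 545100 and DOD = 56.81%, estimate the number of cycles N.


Step 1: DOD^1.5 = 56.81^1.5 = 428.19
Step 2: N = 545100 / 428.19 = 1273 cycles

1273 cycles


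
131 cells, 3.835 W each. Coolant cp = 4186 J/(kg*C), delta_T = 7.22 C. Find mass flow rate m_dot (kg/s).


Step 1: Total heat Q = 131 * 3.835 W = 502.39 W
Step 2: denom = cp * dT = 4186 * 7.22 = 30223
Step 3: m_dot = 502.39 / 30223 = 0.01662 kg/s

0.01662 kg/s


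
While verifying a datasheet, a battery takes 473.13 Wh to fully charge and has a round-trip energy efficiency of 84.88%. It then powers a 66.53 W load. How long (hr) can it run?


Step 1: E_discharge = eta/100 * E_charge = 84.88/100 * 473.13 = 401.59 Wh
Step 2: t = E_discharge / P = 401.59 / 66.53 = 6.036 hr

6.036 hr


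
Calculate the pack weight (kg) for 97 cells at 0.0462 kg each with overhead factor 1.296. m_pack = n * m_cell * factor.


Cell mass sum = 97 * 0.0462 = 4.4814 kg
With overhead 1.296: m_pack = 4.4814 * 1.296 = 5.808 kg

5.808 kg


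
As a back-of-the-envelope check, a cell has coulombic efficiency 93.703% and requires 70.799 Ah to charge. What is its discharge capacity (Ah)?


Q_dis = eta/100 * Q_chg = 93.703/100 * 70.799 = 66.34 Ah

66.34 Ah


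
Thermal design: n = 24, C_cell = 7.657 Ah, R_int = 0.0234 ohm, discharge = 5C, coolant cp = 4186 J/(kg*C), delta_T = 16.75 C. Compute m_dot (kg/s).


Step 1: I = 5 * 7.657 = 38.285 A
Step 2: Q_cell = I^2 * R = 38.285^2 * 0.0234 = 34.298 W
Step 3: Q_total = 24 * 34.298 = 823.15 W
Step 4: m_dot = Q_total / (cp * dT) = 823.15 / (4186 * 16.75) = 0.01174 kg/s

0.01174 kg/s


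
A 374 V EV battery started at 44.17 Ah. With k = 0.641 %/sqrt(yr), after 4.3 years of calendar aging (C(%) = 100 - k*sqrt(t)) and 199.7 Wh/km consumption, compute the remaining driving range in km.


Step 1: capacity retention = 100 - 0.641 * sqrt(4.3) = 100 - 0.641 * 2.0736 = 98.671%
Step 2: C_now = 44.17 * 98.671/100 = 43.583 Ah
Step 3: E_pack = V * C_now = 374 * 43.583 = 16300 Wh
Step 4: range = E_pack / consumption = 16300 / 199.7 = 81.62 km

81.62 km


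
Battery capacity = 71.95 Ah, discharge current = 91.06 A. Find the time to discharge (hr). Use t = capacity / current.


t = capacity / current = 71.95 / 91.06 = 0.7901 hr

0.7901 hr


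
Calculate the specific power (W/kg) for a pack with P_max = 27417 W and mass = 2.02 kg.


SP = P / m = 27417 / 2.02 = 13570 W/kg

13570 W/kg


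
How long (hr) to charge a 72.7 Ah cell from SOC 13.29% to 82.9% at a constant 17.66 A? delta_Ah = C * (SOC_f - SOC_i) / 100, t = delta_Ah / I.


Step 1: dSOC = 82.9% - 13.29% = 69.61%
Step 2: delta_Ah = 72.7 * 69.61 / 100 = 50.606 Ah
Step 3: t = 50.606 / 17.66 = 2.866 hr

2.866 hr


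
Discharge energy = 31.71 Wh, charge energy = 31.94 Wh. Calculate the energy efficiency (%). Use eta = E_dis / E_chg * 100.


Round-trip efficiency = 31.71/31.94 * 100% = 99.28%

99.28%


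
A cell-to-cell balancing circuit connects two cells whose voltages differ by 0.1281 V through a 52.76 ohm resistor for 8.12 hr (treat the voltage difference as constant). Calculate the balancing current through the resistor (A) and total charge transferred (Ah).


I_bal = dV / R = 0.1281 / 52.76 = 0.002428 A
Q = I_bal * t = 0.002428 * 8.12 = 0.01972 Ah

I=0.002428 A, Q=0.01972 Ah


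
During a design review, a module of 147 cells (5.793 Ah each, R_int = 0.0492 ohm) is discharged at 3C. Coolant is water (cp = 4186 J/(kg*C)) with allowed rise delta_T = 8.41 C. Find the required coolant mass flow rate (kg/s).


Step 1: I = 3 * 5.793 = 17.379 A
Step 2: Q_cell = I^2 * R = 17.379^2 * 0.0492 = 14.86 W
Step 3: Q_total = 147 * 14.86 = 2184.4 W
Step 4: m_dot = Q_total / (cp * dT) = 2184.4 / (4186 * 8.41) = 0.06205 kg/s

0.06205 kg/s


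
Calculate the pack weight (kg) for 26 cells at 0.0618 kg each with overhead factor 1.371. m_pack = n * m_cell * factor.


m_pack = n * m_cell * overhead = 26 * 0.0618 * 1.371 = 2.203 kg

2.203 kg


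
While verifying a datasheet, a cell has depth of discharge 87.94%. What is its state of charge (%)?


SOC = 100 - DOD = 100 - 87.94 = 12.06%

12.06%


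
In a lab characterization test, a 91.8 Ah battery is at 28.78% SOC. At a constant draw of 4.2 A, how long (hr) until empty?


Step 1: remaining = SOC/100 * C_total = 28.78/100 * 91.8 = 26.42 Ah
Step 2: t = remaining / I = 26.42 / 4.2 = 6.290 hr

6.290 hr


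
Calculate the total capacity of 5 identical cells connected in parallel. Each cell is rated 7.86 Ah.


C_total = 5 * 7.86 = 39.3 Ah

39.3 Ah


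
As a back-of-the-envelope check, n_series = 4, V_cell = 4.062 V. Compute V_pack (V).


With 4 cells in series at 4.062 V each, V_pack = 16.248 V

16.248 V


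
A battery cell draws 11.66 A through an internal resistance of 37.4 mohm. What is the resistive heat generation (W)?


Convert: R = 37.4 mohm = 0.0374 ohm
I^2 = 135.96
Q = 135.96 * 0.0374 = 5.085 W

5.085 W


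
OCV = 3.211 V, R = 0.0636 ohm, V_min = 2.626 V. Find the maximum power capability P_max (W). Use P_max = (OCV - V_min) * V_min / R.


dV = OCV - V_min = 0.585 V (so I_max = dV / R)
P_max = dV * V_min / R = 0.585 * 2.626 / 0.0636 = 24.15 W

24.15 W


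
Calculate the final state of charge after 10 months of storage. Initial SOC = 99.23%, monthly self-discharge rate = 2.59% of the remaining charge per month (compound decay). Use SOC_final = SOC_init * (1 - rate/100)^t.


decay = (1 - 2.59/100)^10 = 0.76919
SOC_final = 99.23 * 0.76919 = 76.33%

76.33%


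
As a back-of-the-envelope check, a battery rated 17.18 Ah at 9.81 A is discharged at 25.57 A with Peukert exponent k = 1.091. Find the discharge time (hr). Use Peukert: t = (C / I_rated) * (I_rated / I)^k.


t_rated = C / I_rated = 17.18 / 9.81 = 1.7513 hr
(I_rated/I)^k = (0.38365)^1.091 = 0.35162
t = t_rated * (I_rated/I)^k = 1.7513 * 0.35162 = 0.6158 hr

0.6158 hr


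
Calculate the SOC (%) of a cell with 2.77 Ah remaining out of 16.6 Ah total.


SOC% = 2.77 / 16.6 * 100 = 16.69%

16.69%


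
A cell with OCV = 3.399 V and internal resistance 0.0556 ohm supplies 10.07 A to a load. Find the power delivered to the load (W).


Step 1: V_terminal = OCV - I*R = 3.399 - 10.07 * 0.0556 = 2.8391 V
Step 2: P_out = V_terminal * I = 2.8391 * 10.07 = 28.59 W

28.59 W


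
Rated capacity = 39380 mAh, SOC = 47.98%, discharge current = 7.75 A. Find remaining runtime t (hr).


Convert: C_total = 39380 mAh = 39.38 Ah
Step 1: remaining = SOC/100 * C_total = 47.98/100 * 39.38 = 18.895 Ah
Step 2: t = remaining / I = 18.895 / 7.75 = 2.438 hr

2.438 hr


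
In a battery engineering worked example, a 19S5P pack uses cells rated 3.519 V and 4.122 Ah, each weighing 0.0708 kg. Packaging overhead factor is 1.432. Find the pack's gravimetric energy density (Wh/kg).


Step 1: V_pack = 19 * 3.519 = 66.861 V
Step 2: C_pack = 5 * 4.122 = 20.61 Ah
Step 3: E_pack = V_pack * C_pack = 66.861 * 20.61 = 1378 Wh
Step 4: m_pack = 19 * 5 * 0.0708 * 1.432 = 9.6316 kg
Step 5: ED = E_pack / m_pack = 1378 / 9.6316 = 143.1 Wh/kg

143.1 Wh/kg


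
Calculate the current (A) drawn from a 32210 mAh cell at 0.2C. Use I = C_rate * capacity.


Convert: capacity = 32210 mAh = 32.21 Ah
At 0.2C: I = 0.2 * 32.21 Ah = 6.442 A

6.442 A


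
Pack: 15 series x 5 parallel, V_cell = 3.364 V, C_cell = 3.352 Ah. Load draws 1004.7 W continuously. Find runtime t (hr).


Step 1: E_pack = Ns * V_cell * Np * C_cell = 15 * 3.364 * 5 * 3.352 = 845.71 Wh
Step 2: t = E_pack / P = 845.71 / 1004.7 = 0.8418 hr

0.8418 hr


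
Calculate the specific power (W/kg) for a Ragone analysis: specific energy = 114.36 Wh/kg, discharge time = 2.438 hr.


P_specific = E / t = 114.36 / 2.438 = 46.91 W/kg

46.91 W/kg


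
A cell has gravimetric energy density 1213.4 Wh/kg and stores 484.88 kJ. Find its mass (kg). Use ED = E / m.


Convert: E = 484.88 kJ = 134.69 Wh
m = E / ED = 134.69 / 1213.4 = 0.1110 kg

0.1110 kg


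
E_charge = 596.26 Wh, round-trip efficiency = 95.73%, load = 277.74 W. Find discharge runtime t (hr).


Step 1: E_discharge = eta/100 * E_charge = 95.73/100 * 596.26 = 570.8 Wh
Step 2: t = E_discharge / P = 570.8 / 277.74 = 2.055 hr

2.055 hr


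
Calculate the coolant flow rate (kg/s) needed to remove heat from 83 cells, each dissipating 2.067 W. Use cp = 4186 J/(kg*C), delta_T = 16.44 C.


Step 1: Total heat Q = 83 * 2.067 W = 171.56 W
Step 2: denom = cp * dT = 4186 * 16.44 = 68818
Step 3: m_dot = 171.56 / 68818 = 0.002493 kg/s

0.002493 kg/s


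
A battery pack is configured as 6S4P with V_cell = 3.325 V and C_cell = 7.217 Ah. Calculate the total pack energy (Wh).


E = Ns * Vcell * Np * Ccell = 6 * 3.325 * 4 * 7.217 = 575.9 Wh

575.9 Wh


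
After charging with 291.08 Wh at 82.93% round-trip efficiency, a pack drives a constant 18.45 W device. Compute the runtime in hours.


Step 1: E_discharge = eta/100 * E_charge = 82.93/100 * 291.08 = 241.39 Wh
Step 2: t = E_discharge / P = 241.39 / 18.45 = 13.08 hr

13.08 hr


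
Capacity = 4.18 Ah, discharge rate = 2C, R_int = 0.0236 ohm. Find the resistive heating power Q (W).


Step 1: I = C_rate * capacity = 2 * 4.18 = 8.36 A
Step 2: Q = I^2 * R = 8.36^2 * 0.0236 = 69.89 * 0.0236 = 1.649 W

1.649 W


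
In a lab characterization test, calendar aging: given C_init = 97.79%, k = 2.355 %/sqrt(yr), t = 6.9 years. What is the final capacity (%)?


sqrt(t) = sqrt(6.9) = 2.6268
C_final = 97.79 - 2.355 * 2.6268 = 91.60%

91.60%


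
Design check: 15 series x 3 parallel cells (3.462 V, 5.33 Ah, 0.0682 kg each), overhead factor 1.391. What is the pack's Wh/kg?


Step 1: V_pack = 15 * 3.462 = 51.93 V
Step 2: C_pack = 3 * 5.33 = 15.99 Ah
Step 3: E_pack = V_pack * C_pack = 51.93 * 15.99 = 830.36 Wh
Step 4: m_pack = 15 * 3 * 0.0682 * 1.391 = 4.269 kg
Step 5: ED = E_pack / m_pack = 830.36 / 4.269 = 194.5 Wh/kg

194.5 Wh/kg


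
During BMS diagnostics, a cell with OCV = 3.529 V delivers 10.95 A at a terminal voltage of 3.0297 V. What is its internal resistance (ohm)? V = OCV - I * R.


R = (OCV - V) / I = (3.529 - 3.0297) / 10.95 = 0.04560 ohm

0.04560 ohm


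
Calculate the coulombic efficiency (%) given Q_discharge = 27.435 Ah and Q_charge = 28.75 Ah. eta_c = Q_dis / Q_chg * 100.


eta_c = Q_dis / Q_chg * 100 = 27.435 / 28.75 * 100 = 95.43%

95.43%


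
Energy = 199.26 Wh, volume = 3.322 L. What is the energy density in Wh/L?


Volumetric ED = 199.26 Wh / 3.322 L = 59.98 Wh/L

59.98 Wh/L


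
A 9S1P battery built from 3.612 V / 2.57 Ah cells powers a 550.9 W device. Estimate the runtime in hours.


Step 1: E_pack = Ns * V_cell * Np * C_cell = 9 * 3.612 * 1 * 2.57 = 83.546 Wh
Step 2: t = E_pack / P = 83.546 / 550.9 = 0.1517 hr

0.1517 hr


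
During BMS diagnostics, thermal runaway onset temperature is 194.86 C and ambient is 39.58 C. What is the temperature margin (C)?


margin = T_onset - T_ambient = 194.86 - 39.58 = 155.28 C

155.28 C


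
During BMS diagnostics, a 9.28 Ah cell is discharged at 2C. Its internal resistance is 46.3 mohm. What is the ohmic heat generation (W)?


Convert: R = 46.3 mohm = 0.0463 ohm
Step 1: I = C_rate * capacity = 2 * 9.28 = 18.56 A
Step 2: Q = I^2 * R = 18.56^2 * 0.0463 = 344.47 * 0.0463 = 15.95 W

15.95 W


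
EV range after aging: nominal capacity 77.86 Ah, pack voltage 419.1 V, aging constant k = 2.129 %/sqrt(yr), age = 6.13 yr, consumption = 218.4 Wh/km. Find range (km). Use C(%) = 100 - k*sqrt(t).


Step 1: capacity retention = 100 - 2.129 * sqrt(6.13) = 100 - 2.129 * 2.4759 = 94.729%
Step 2: C_now = 77.86 * 94.729/100 = 73.756 Ah
Step 3: E_pack = V * C_now = 419.1 * 73.756 = 30911 Wh
Step 4: range = E_pack / consumption = 30911 / 218.4 = 141.5 km

141.5 km


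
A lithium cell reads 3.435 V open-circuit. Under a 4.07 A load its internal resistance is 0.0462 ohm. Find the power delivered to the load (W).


Step 1: V_terminal = OCV - I*R = 3.435 - 4.07 * 0.0462 = 3.247 V
Step 2: P_out = V_terminal * I = 3.247 * 4.07 = 13.22 W

13.22 W


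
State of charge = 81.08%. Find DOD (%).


Complement of SOC: DOD = 100% - 81.08% = 18.92%

18.92%


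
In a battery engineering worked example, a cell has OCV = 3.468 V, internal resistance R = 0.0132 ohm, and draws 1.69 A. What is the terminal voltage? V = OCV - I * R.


IR drop = 1.69 * 0.0132 = 0.022308 V
V = 3.468 - 0.022308 = 3.446 V

3.446 V


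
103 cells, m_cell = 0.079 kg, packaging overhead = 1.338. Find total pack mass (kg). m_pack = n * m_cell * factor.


Cell mass sum = 103 * 0.079 = 8.137 kg
With overhead 1.338: m_pack = 8.137 * 1.338 = 10.89 kg

10.89 kg


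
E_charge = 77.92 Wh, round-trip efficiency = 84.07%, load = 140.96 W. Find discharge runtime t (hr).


Step 1: E_discharge = eta/100 * E_charge = 84.07/100 * 77.92 = 65.507 Wh
Step 2: t = E_discharge / P = 65.507 / 140.96 = 0.4647 hr

0.4647 hr


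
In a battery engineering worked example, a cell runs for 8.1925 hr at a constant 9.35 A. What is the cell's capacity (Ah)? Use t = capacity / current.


C = I * t = 9.35 * 8.1925 = 76.60 Ah

76.60 Ah


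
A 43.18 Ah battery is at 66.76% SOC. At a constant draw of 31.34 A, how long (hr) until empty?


Step 1: remaining = SOC/100 * C_total = 66.76/100 * 43.18 = 28.827 Ah
Step 2: t = remaining / I = 28.827 / 31.34 = 0.9198 hr

0.9198 hr


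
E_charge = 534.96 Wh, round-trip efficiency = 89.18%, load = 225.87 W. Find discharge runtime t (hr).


Step 1: E_discharge = eta/100 * E_charge = 89.18/100 * 534.96 = 477.08 Wh
Step 2: t = E_discharge / P = 477.08 / 225.87 = 2.112 hr

2.112 hr


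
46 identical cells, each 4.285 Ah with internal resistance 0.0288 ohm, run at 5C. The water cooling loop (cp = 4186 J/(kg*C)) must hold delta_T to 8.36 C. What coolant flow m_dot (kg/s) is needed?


Step 1: I = 5 * 4.285 = 21.425 A
Step 2: Q_cell = I^2 * R = 21.425^2 * 0.0288 = 13.22 W
Step 3: Q_total = 46 * 13.22 = 608.12 W
Step 4: m_dot = Q_total / (cp * dT) = 608.12 / (4186 * 8.36) = 0.01738 kg/s

0.01738 kg/s


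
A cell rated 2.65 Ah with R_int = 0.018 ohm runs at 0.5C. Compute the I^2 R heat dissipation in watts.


Step 1: I = C_rate * capacity = 0.5 * 2.65 = 1.325 A
Step 2: Q = I^2 * R = 1.325^2 * 0.018 = 1.7556 * 0.018 = 0.03160 W

0.03160 W


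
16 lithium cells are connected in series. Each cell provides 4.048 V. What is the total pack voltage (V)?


Series voltages add: 16 * 4.048 V = 64.768 V

64.768 V


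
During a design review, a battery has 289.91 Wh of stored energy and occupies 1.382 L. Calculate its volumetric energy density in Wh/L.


ED = E / V = 289.91 / 1.382 = 209.8 Wh/L

209.8 Wh/L


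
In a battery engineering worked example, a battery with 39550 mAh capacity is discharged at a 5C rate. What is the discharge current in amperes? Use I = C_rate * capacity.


Convert: capacity = 39550 mAh = 39.55 Ah
At 5C: I = 5 * 39.55 Ah = 197.75 A

197.75 A


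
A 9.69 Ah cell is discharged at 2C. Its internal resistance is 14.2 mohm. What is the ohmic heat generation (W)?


Convert: R = 14.2 mohm = 0.0142 ohm
Step 1: I = C_rate * capacity = 2 * 9.69 = 19.38 A
Step 2: Q = I^2 * R = 19.38^2 * 0.0142 = 375.58 * 0.0142 = 5.333 W

5.333 W


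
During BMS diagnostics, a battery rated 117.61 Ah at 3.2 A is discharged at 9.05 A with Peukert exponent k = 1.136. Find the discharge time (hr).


Step 1: t_rated = C / I_rated = 117.61 / 3.2 = 36.753 hr
Step 2: ratio = 3.2 / 9.05 = 0.35359
Step 3: ratio^k = 0.35359^1.136 = 0.30697
Step 4: t = t_rated * ratio^k = 36.753 * 0.30697 = 11.28 hr

11.28 hr


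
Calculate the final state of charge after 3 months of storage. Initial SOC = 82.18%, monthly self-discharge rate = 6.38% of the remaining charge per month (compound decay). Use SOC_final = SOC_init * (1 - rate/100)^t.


Monthly retention factor = 1 - 6.38/100 = 0.9362
Over 3 months: factor^3 = 0.82055
SOC_final = 82.18 * 0.82055 = 67.43%

67.43%


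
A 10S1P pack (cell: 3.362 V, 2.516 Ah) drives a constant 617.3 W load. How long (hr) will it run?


Step 1: E_pack = Ns * V_cell * Np * C_cell = 10 * 3.362 * 1 * 2.516 = 84.588 Wh
Step 2: t = E_pack / P = 84.588 / 617.3 = 0.1370 hr

0.1370 hr


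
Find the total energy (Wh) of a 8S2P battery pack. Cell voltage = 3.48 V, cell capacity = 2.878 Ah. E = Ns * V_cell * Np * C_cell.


V_pack = 8 * 3.48 = 27.84 V
C_pack = 2 * 2.878 = 5.756 Ah
E = V_pack * C_pack = 27.84 * 5.756 = 160.2 Wh

160.2 Wh


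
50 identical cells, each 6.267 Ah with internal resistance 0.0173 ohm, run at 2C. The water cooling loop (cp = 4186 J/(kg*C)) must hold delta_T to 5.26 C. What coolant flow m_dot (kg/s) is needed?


Step 1: I = 2 * 6.267 = 12.534 A
Step 2: Q_cell = I^2 * R = 12.534^2 * 0.0173 = 2.7178 W
Step 3: Q_total = 50 * 2.7178 = 135.89 W
Step 4: m_dot = Q_total / (cp * dT) = 135.89 / (4186 * 5.26) = 0.006172 kg/s

0.006172 kg/s


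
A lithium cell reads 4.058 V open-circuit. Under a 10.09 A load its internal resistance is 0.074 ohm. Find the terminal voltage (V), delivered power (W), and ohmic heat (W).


Step 1: V_terminal = OCV - I*R = 4.058 - 10.09 * 0.074 = 3.3113 V
Step 2: P_out = V_terminal * I = 3.3113 * 10.09 = 33.41 W
Step 3: Q = I^2 * R = 10.09^2 * 0.074 = 7.534 W

V=3.3113 V, P=33.41 W, Q=7.534 W


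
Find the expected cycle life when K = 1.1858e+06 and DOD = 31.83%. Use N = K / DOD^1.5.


DOD^1.5 = 179.58
N = K / DOD^1.5 = 1.1858e+06 / 179.58 = 6603

6603 cycles


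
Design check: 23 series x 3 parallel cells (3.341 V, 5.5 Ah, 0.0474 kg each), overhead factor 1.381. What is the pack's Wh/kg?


Step 1: V_pack = 23 * 3.341 = 76.843 V
Step 2: C_pack = 3 * 5.5 = 16.5 Ah
Step 3: E_pack = V_pack * C_pack = 76.843 * 16.5 = 1267.9 Wh
Step 4: m_pack = 23 * 3 * 0.0474 * 1.381 = 4.5167 kg
Step 5: ED = E_pack / m_pack = 1267.9 / 4.5167 = 280.7 Wh/kg

280.7 Wh/kg


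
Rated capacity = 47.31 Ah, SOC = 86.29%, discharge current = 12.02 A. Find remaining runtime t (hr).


Step 1: remaining = SOC/100 * C_total = 86.29/100 * 47.31 = 40.824 Ah
Step 2: t = remaining / I = 40.824 / 12.02 = 3.396 hr

3.396 hr


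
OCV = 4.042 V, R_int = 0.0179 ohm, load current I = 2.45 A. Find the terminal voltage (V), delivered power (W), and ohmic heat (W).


Step 1: V_terminal = OCV - I*R = 4.042 - 2.45 * 0.0179 = 3.9981 V
Step 2: P_out = V_terminal * I = 3.9981 * 2.45 = 9.795 W
Step 3: Q = I^2 * R = 2.45^2 * 0.0179 = 0.1074 W

V=3.9981 V, P=9.795 W, Q=0.1074 W


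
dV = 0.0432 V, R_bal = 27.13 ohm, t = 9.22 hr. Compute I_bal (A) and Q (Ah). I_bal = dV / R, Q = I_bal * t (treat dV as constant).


First, Ohm's law: I_bal = 0.0432 V / 27.13 ohm = 0.0015923 A
Then Q = I * t = 0.0015923 A * 9.22 hr = 0.01468 Ah

I=0.0015923 A, Q=0.01468 Ah


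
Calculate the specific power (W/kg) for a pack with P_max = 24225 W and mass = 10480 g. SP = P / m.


Convert: m = 10480 g = 10.48 kg
SP = P / m = 24225 / 10.48 = 2312 W/kg

2312 W/kg


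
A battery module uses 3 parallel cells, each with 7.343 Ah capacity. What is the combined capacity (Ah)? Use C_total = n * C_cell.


C_total = 3 * 7.343 = 22.029 Ah

22.029 Ah


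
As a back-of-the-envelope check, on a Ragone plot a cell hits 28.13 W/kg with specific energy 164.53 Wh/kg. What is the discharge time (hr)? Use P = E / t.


t = E / P = 164.53 / 28.13 = 5.849 hr

5.849 hr


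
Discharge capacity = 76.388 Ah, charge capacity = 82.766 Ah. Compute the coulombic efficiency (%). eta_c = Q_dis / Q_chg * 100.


Coulombic efficiency = 76.388/82.766 * 100% = 92.29%

92.29%


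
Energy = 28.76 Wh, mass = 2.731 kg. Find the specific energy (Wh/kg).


ED = E / m = 28.76 / 2.731 = 10.53 Wh/kg

10.53 Wh/kg


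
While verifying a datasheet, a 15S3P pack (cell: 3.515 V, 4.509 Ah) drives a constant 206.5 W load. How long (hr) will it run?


Step 1: E_pack = Ns * V_cell * Np * C_cell = 15 * 3.515 * 3 * 4.509 = 713.21 Wh
Step 2: t = E_pack / P = 713.21 / 206.5 = 3.454 hr

3.454 hr


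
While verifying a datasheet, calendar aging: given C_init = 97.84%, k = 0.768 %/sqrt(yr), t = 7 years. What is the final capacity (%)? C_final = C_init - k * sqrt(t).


sqrt(t) = sqrt(7) = 2.6458
C_final = 97.84 - 0.768 * 2.6458 = 95.81%

95.81%


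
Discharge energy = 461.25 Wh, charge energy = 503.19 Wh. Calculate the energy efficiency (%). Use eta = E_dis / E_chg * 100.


eta_e = E_dis / E_chg * 100 = 461.25 / 503.19 * 100 = 91.67%

91.67%


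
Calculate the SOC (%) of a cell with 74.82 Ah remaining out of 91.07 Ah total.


SOC% = 74.82 / 91.07 * 100 = 82.16%

82.16%


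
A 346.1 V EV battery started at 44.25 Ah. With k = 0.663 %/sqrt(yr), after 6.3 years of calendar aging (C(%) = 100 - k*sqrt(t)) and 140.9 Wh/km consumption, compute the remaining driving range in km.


Step 1: capacity retention = 100 - 0.663 * sqrt(6.3) = 100 - 0.663 * 2.51 = 98.336%
Step 2: C_now = 44.25 * 98.336/100 = 43.514 Ah
Step 3: E_pack = V * C_now = 346.1 * 43.514 = 15060 Wh
Step 4: range = E_pack / consumption = 15060 / 140.9 = 106.9 km

106.9 km


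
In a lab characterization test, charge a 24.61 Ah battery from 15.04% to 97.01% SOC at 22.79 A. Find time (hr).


Step 1: dSOC = 97.01% - 15.04% = 81.97%
Step 2: delta_Ah = 24.61 * 81.97 / 100 = 20.173 Ah
Step 3: t = 20.173 / 22.79 = 0.8852 hr

0.8852 hr


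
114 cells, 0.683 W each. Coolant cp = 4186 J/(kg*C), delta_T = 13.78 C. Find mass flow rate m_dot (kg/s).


Step 1: Total heat Q = 114 * 0.683 W = 77.862 W
Step 2: denom = cp * dT = 4186 * 13.78 = 57683
Step 3: m_dot = 77.862 / 57683 = 0.001350 kg/s

0.001350 kg/s


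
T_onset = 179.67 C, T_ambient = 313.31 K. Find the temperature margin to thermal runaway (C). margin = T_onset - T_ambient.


Convert: T_ambient = 313.31 K = 40.16 C
margin = 179.67 - 40.16 = 139.51 C

139.51 C


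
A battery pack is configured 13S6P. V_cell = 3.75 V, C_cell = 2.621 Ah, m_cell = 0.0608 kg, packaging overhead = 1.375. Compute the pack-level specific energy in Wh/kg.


Step 1: V_pack = 13 * 3.75 = 48.75 V
Step 2: C_pack = 6 * 2.621 = 15.726 Ah
Step 3: E_pack = V_pack * C_pack = 48.75 * 15.726 = 766.64 Wh
Step 4: m_pack = 13 * 6 * 0.0608 * 1.375 = 6.5208 kg
Step 5: ED = E_pack / m_pack = 766.64 / 6.5208 = 117.6 Wh/kg

117.6 Wh/kg


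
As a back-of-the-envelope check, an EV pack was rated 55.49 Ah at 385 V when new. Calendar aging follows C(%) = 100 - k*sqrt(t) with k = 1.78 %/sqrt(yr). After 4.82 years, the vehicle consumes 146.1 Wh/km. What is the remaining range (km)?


Step 1: capacity retention = 100 - 1.78 * sqrt(4.82) = 100 - 1.78 * 2.1954 = 96.092%
Step 2: C_now = 55.49 * 96.092/100 = 53.321 Ah
Step 3: E_pack = V * C_now = 385 * 53.321 = 20529 Wh
Step 4: range = E_pack / consumption = 20529 / 146.1 = 140.5 km

140.5 km


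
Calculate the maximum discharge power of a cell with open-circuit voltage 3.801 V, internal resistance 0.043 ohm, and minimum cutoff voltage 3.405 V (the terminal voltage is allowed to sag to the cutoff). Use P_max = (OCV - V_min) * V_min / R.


dV = OCV - V_min = 0.396 V (so I_max = dV / R)
P_max = dV * V_min / R = 0.396 * 3.405 / 0.043 = 31.36 W

31.36 W


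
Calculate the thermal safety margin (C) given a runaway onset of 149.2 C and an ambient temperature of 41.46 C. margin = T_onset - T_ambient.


margin = T_onset - T_ambient = 149.2 - 41.46 = 107.74 C

107.74 C


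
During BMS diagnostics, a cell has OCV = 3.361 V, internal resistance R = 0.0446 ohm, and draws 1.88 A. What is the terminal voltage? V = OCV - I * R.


IR drop = 1.88 * 0.0446 = 0.083848 V
V = 3.361 - 0.083848 = 3.277 V

3.277 V


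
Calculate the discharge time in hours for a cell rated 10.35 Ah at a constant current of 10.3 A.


t = capacity / current = 10.35 / 10.3 = 1.005 hr

1.005 hr


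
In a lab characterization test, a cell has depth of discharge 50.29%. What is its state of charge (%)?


SOC = 100 - DOD = 100 - 50.29 = 49.71%

49.71%


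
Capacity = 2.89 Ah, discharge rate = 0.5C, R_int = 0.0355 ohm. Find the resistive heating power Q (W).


Step 1: I = C_rate * capacity = 0.5 * 2.89 = 1.445 A
Step 2: Q = I^2 * R = 1.445^2 * 0.0355 = 2.088 * 0.0355 = 0.07412 W

0.07412 W


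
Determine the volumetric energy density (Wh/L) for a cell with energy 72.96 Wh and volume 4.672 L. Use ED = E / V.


Volumetric ED = 72.96 Wh / 4.672 L = 15.62 Wh/L

15.62 Wh/L


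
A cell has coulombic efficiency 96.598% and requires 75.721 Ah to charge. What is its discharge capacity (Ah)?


Q_dis = eta/100 * Q_chg = 96.598/100 * 75.721 = 73.14 Ah

73.14 Ah
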